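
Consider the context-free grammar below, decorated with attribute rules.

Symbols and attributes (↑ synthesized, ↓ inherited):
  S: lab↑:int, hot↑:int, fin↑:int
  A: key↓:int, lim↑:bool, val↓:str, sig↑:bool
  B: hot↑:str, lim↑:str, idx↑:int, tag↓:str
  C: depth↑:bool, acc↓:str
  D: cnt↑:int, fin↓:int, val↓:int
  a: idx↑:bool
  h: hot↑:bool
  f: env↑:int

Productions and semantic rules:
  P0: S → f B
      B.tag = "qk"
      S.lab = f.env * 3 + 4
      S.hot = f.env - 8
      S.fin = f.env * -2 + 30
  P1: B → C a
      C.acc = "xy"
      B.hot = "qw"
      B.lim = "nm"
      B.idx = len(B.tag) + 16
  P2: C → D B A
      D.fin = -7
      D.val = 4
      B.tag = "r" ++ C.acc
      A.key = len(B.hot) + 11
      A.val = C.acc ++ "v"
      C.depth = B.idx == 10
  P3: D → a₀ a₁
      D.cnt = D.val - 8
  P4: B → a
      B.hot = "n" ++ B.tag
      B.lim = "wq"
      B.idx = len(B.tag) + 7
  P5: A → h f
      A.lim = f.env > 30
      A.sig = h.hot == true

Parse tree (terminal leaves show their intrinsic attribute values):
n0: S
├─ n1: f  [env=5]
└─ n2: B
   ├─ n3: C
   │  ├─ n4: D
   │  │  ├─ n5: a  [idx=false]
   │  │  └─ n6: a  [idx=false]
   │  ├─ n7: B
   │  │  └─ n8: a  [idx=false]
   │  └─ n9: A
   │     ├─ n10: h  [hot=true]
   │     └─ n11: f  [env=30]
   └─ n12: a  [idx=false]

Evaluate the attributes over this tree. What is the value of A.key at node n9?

1. n1.env = 5  [terminal]
2. n2.tag = "qk"  ["qk"]
3. n3.acc = "xy"  ["xy"]
4. n4.fin = -7  [-7]
5. n4.val = 4  [4]
6. n5.idx = false  [terminal]
7. n6.idx = false  [terminal]
8. n4.cnt = -4  [D.val - 8]
9. n7.tag = "rxy"  ["r" ++ C.acc]
10. n8.idx = false  [terminal]
11. n7.hot = "nrxy"  ["n" ++ B.tag]
12. n7.lim = "wq"  ["wq"]
13. n7.idx = 10  [len(B.tag) + 7]
14. n9.key = 15  [len(B.hot) + 11]
15. n9.val = "xyv"  [C.acc ++ "v"]
16. n10.hot = true  [terminal]
17. n11.env = 30  [terminal]
18. n9.lim = false  [f.env > 30]
19. n9.sig = true  [h.hot == true]
20. n3.depth = true  [B.idx == 10]
21. n12.idx = false  [terminal]
22. n2.hot = "qw"  ["qw"]
23. n2.lim = "nm"  ["nm"]
24. n2.idx = 18  [len(B.tag) + 16]
25. n0.lab = 19  [f.env * 3 + 4]
26. n0.hot = -3  [f.env - 8]
27. n0.fin = 20  [f.env * -2 + 30]

15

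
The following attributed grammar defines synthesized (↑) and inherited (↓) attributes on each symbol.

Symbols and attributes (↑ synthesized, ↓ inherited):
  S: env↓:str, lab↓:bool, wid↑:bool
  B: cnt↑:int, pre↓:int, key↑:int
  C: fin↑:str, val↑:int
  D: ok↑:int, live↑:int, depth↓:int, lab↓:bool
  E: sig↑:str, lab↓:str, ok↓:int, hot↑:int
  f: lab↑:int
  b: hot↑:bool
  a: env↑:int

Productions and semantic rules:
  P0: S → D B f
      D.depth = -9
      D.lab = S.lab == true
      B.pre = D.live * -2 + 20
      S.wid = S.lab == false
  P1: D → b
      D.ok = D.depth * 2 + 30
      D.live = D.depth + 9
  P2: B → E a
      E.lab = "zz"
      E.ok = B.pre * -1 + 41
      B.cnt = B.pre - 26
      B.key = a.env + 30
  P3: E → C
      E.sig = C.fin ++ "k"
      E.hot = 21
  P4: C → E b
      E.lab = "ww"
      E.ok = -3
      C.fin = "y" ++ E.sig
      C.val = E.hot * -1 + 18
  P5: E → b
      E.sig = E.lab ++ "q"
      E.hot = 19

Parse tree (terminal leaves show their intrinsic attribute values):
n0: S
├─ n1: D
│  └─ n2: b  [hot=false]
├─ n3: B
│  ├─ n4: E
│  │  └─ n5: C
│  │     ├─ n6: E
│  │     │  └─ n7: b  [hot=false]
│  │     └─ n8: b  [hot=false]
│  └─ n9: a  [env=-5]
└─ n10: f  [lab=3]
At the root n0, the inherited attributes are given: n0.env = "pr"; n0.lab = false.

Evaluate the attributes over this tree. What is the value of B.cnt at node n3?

-6

1. n0.env = "pr"  [given at root]
2. n0.lab = false  [given at root]
3. n1.depth = -9  [-9]
4. n1.lab = false  [S.lab == true]
5. n2.hot = false  [terminal]
6. n1.ok = 12  [D.depth * 2 + 30]
7. n1.live = 0  [D.depth + 9]
8. n3.pre = 20  [D.live * -2 + 20]
9. n4.lab = "zz"  ["zz"]
10. n4.ok = 21  [B.pre * -1 + 41]
11. n6.lab = "ww"  ["ww"]
12. n6.ok = -3  [-3]
13. n7.hot = false  [terminal]
14. n6.sig = "wwq"  [E.lab ++ "q"]
15. n6.hot = 19  [19]
16. n8.hot = false  [terminal]
17. n5.fin = "ywwq"  ["y" ++ E.sig]
18. n5.val = -1  [E.hot * -1 + 18]
19. n4.sig = "ywwqk"  [C.fin ++ "k"]
20. n4.hot = 21  [21]
21. n9.env = -5  [terminal]
22. n3.cnt = -6  [B.pre - 26]
23. n3.key = 25  [a.env + 30]
24. n10.lab = 3  [terminal]
25. n0.wid = true  [S.lab == false]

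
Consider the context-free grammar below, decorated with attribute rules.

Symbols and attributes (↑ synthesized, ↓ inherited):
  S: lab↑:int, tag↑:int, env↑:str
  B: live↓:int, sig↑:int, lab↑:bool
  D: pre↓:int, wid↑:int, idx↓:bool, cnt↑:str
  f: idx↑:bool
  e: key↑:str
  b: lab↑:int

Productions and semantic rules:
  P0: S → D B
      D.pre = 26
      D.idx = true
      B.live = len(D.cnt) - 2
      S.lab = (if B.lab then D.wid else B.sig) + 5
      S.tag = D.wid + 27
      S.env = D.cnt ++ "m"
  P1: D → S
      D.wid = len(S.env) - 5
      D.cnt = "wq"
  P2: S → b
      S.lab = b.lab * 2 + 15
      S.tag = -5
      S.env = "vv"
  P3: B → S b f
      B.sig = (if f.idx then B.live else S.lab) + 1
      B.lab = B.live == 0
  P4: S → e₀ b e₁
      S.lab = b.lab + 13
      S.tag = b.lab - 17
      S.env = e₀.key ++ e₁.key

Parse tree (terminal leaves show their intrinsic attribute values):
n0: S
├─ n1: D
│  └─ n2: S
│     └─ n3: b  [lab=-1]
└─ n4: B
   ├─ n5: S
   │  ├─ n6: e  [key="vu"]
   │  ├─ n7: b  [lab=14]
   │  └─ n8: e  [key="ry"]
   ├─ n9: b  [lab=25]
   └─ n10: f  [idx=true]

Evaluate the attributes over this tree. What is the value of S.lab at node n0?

1. n1.pre = 26  [26]
2. n1.idx = true  [true]
3. n3.lab = -1  [terminal]
4. n2.lab = 13  [b.lab * 2 + 15]
5. n2.tag = -5  [-5]
6. n2.env = "vv"  ["vv"]
7. n1.wid = -3  [len(S.env) - 5]
8. n1.cnt = "wq"  ["wq"]
9. n4.live = 0  [len(D.cnt) - 2]
10. n6.key = "vu"  [terminal]
11. n7.lab = 14  [terminal]
12. n8.key = "ry"  [terminal]
13. n5.lab = 27  [b.lab + 13]
14. n5.tag = -3  [b.lab - 17]
15. n5.env = "vury"  [e₀.key ++ e₁.key]
16. n9.lab = 25  [terminal]
17. n10.idx = true  [terminal]
18. n4.sig = 1  [(if f.idx then B.live else S.lab) + 1]
19. n4.lab = true  [B.live == 0]
20. n0.lab = 2  [(if B.lab then D.wid else B.sig) + 5]
21. n0.tag = 24  [D.wid + 27]
22. n0.env = "wqm"  [D.cnt ++ "m"]

2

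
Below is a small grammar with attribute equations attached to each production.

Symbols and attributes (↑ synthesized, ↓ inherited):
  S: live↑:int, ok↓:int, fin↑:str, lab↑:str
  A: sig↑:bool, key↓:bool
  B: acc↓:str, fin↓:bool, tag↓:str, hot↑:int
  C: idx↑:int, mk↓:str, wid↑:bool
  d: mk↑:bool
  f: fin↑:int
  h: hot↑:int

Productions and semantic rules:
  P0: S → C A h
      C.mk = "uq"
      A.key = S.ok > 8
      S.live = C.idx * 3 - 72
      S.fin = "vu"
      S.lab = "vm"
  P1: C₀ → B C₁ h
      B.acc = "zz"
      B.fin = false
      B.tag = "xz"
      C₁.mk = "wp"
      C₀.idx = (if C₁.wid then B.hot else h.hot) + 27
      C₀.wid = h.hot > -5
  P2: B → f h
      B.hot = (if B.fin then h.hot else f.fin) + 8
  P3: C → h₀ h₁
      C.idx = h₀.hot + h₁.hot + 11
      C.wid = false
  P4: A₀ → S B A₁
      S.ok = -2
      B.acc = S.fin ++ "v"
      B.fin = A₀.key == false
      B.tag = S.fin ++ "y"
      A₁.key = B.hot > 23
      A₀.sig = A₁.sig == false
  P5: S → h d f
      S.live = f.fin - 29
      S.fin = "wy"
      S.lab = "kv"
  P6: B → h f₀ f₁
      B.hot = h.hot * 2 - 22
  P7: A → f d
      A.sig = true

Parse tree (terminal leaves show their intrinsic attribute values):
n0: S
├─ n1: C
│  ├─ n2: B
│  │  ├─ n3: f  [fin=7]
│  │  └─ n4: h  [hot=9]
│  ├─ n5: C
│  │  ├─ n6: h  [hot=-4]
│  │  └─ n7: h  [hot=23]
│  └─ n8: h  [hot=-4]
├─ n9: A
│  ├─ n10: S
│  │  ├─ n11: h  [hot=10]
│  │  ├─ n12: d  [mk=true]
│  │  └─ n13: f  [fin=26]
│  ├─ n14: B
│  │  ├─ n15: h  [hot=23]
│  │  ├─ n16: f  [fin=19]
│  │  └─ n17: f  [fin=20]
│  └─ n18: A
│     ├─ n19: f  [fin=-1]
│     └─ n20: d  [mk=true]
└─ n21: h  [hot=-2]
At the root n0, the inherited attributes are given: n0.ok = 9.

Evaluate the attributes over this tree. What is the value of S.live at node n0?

-3

1. n0.ok = 9  [given at root]
2. n1.mk = "uq"  ["uq"]
3. n2.acc = "zz"  ["zz"]
4. n2.fin = false  [false]
5. n2.tag = "xz"  ["xz"]
6. n3.fin = 7  [terminal]
7. n4.hot = 9  [terminal]
8. n2.hot = 15  [(if B.fin then h.hot else f.fin) + 8]
9. n5.mk = "wp"  ["wp"]
10. n6.hot = -4  [terminal]
11. n7.hot = 23  [terminal]
12. n5.idx = 30  [h₀.hot + h₁.hot + 11]
13. n5.wid = false  [false]
14. n8.hot = -4  [terminal]
15. n1.idx = 23  [(if C₁.wid then B.hot else h.hot) + 27]
16. n1.wid = true  [h.hot > -5]
17. n9.key = true  [S.ok > 8]
18. n10.ok = -2  [-2]
19. n11.hot = 10  [terminal]
20. n12.mk = true  [terminal]
21. n13.fin = 26  [terminal]
22. n10.live = -3  [f.fin - 29]
23. n10.fin = "wy"  ["wy"]
24. n10.lab = "kv"  ["kv"]
25. n14.acc = "wyv"  [S.fin ++ "v"]
26. n14.fin = false  [A₀.key == false]
27. n14.tag = "wyy"  [S.fin ++ "y"]
28. n15.hot = 23  [terminal]
29. n16.fin = 19  [terminal]
30. n17.fin = 20  [terminal]
31. n14.hot = 24  [h.hot * 2 - 22]
32. n18.key = true  [B.hot > 23]
33. n19.fin = -1  [terminal]
34. n20.mk = true  [terminal]
35. n18.sig = true  [true]
36. n9.sig = false  [A₁.sig == false]
37. n21.hot = -2  [terminal]
38. n0.live = -3  [C.idx * 3 - 72]
39. n0.fin = "vu"  ["vu"]
40. n0.lab = "vm"  ["vm"]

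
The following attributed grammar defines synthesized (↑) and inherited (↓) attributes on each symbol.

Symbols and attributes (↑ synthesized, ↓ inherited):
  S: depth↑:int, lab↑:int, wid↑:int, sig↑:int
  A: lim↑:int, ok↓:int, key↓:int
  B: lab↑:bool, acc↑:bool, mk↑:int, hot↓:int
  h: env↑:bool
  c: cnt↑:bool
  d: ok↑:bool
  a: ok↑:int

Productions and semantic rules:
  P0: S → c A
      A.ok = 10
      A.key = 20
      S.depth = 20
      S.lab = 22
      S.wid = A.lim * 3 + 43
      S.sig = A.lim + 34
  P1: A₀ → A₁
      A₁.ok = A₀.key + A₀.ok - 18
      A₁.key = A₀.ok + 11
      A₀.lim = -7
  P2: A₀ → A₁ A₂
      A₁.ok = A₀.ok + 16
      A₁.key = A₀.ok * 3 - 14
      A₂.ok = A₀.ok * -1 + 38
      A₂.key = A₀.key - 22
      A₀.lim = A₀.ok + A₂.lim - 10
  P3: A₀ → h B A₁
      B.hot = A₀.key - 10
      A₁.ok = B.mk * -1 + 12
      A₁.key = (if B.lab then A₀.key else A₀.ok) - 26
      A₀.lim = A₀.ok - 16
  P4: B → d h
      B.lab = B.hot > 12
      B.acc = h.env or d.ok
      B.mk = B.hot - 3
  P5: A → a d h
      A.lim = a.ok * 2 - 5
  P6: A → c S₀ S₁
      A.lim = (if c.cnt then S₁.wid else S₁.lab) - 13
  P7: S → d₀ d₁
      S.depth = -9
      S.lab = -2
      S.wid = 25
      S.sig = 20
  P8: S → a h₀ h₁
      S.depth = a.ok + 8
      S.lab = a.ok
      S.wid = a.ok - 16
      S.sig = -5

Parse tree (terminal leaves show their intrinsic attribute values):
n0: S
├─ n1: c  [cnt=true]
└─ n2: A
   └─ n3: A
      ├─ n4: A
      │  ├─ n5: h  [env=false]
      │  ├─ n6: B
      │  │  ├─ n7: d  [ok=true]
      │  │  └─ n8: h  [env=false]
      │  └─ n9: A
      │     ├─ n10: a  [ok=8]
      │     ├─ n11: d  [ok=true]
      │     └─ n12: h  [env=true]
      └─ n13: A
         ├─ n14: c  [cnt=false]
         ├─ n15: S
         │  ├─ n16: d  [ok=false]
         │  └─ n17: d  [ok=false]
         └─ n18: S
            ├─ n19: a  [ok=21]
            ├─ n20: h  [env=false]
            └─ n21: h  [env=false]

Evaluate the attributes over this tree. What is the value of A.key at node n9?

2

1. n1.cnt = true  [terminal]
2. n2.ok = 10  [10]
3. n2.key = 20  [20]
4. n3.ok = 12  [A₀.key + A₀.ok - 18]
5. n3.key = 21  [A₀.ok + 11]
6. n4.ok = 28  [A₀.ok + 16]
7. n4.key = 22  [A₀.ok * 3 - 14]
8. n5.env = false  [terminal]
9. n6.hot = 12  [A₀.key - 10]
10. n7.ok = true  [terminal]
11. n8.env = false  [terminal]
12. n6.lab = false  [B.hot > 12]
13. n6.acc = true  [h.env or d.ok]
14. n6.mk = 9  [B.hot - 3]
15. n9.ok = 3  [B.mk * -1 + 12]
16. n9.key = 2  [(if B.lab then A₀.key else A₀.ok) - 26]
17. n10.ok = 8  [terminal]
18. n11.ok = true  [terminal]
19. n12.env = true  [terminal]
20. n9.lim = 11  [a.ok * 2 - 5]
21. n4.lim = 12  [A₀.ok - 16]
22. n13.ok = 26  [A₀.ok * -1 + 38]
23. n13.key = -1  [A₀.key - 22]
24. n14.cnt = false  [terminal]
25. n16.ok = false  [terminal]
26. n17.ok = false  [terminal]
27. n15.depth = -9  [-9]
28. n15.lab = -2  [-2]
29. n15.wid = 25  [25]
30. n15.sig = 20  [20]
31. n19.ok = 21  [terminal]
32. n20.env = false  [terminal]
33. n21.env = false  [terminal]
34. n18.depth = 29  [a.ok + 8]
35. n18.lab = 21  [a.ok]
36. n18.wid = 5  [a.ok - 16]
37. n18.sig = -5  [-5]
38. n13.lim = 8  [(if c.cnt then S₁.wid else S₁.lab) - 13]
39. n3.lim = 10  [A₀.ok + A₂.lim - 10]
40. n2.lim = -7  [-7]
41. n0.depth = 20  [20]
42. n0.lab = 22  [22]
43. n0.wid = 22  [A.lim * 3 + 43]
44. n0.sig = 27  [A.lim + 34]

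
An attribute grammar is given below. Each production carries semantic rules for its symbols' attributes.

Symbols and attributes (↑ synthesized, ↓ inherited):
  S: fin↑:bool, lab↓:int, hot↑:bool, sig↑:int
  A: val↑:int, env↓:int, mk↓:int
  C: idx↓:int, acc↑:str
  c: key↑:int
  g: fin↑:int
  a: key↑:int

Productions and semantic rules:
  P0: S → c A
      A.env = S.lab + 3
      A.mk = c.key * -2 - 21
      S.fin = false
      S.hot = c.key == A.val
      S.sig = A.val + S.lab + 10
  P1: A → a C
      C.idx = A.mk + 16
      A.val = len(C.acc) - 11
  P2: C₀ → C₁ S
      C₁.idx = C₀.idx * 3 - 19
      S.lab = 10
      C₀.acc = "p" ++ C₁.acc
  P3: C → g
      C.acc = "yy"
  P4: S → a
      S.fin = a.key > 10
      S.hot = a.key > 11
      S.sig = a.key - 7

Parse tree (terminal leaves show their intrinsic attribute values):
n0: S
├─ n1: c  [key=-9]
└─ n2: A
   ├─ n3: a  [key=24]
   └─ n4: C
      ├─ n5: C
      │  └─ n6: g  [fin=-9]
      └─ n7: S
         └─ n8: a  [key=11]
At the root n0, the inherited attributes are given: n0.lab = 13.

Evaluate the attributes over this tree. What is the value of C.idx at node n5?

1. n0.lab = 13  [given at root]
2. n1.key = -9  [terminal]
3. n2.env = 16  [S.lab + 3]
4. n2.mk = -3  [c.key * -2 - 21]
5. n3.key = 24  [terminal]
6. n4.idx = 13  [A.mk + 16]
7. n5.idx = 20  [C₀.idx * 3 - 19]
8. n6.fin = -9  [terminal]
9. n5.acc = "yy"  ["yy"]
10. n7.lab = 10  [10]
11. n8.key = 11  [terminal]
12. n7.fin = true  [a.key > 10]
13. n7.hot = false  [a.key > 11]
14. n7.sig = 4  [a.key - 7]
15. n4.acc = "pyy"  ["p" ++ C₁.acc]
16. n2.val = -8  [len(C.acc) - 11]
17. n0.fin = false  [false]
18. n0.hot = false  [c.key == A.val]
19. n0.sig = 15  [A.val + S.lab + 10]

20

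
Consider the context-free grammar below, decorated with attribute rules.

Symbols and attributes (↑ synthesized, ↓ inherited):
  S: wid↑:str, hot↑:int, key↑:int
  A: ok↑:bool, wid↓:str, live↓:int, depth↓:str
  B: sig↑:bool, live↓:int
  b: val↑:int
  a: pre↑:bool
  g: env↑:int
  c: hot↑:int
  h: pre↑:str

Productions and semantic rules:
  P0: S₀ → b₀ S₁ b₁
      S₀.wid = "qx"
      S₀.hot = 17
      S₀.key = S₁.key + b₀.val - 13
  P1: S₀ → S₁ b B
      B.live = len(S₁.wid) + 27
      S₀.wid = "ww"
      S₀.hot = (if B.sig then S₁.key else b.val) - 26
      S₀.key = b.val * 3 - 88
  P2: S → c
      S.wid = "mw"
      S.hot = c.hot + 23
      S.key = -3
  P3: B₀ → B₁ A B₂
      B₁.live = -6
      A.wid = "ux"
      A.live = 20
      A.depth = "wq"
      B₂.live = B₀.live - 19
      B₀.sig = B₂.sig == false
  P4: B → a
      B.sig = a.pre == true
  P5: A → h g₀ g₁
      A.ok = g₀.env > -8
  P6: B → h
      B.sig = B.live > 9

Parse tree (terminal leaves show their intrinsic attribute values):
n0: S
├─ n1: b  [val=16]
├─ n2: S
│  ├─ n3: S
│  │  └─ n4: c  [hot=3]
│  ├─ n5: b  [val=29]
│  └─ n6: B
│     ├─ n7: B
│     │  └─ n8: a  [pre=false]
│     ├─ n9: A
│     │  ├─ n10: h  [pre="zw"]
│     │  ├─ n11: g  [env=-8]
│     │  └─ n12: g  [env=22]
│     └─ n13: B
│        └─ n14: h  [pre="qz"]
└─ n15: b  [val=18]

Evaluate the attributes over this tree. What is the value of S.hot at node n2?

3

1. n1.val = 16  [terminal]
2. n4.hot = 3  [terminal]
3. n3.wid = "mw"  ["mw"]
4. n3.hot = 26  [c.hot + 23]
5. n3.key = -3  [-3]
6. n5.val = 29  [terminal]
7. n6.live = 29  [len(S₁.wid) + 27]
8. n7.live = -6  [-6]
9. n8.pre = false  [terminal]
10. n7.sig = false  [a.pre == true]
11. n9.wid = "ux"  ["ux"]
12. n9.live = 20  [20]
13. n9.depth = "wq"  ["wq"]
14. n10.pre = "zw"  [terminal]
15. n11.env = -8  [terminal]
16. n12.env = 22  [terminal]
17. n9.ok = false  [g₀.env > -8]
18. n13.live = 10  [B₀.live - 19]
19. n14.pre = "qz"  [terminal]
20. n13.sig = true  [B.live > 9]
21. n6.sig = false  [B₂.sig == false]
22. n2.wid = "ww"  ["ww"]
23. n2.hot = 3  [(if B.sig then S₁.key else b.val) - 26]
24. n2.key = -1  [b.val * 3 - 88]
25. n15.val = 18  [terminal]
26. n0.wid = "qx"  ["qx"]
27. n0.hot = 17  [17]
28. n0.key = 2  [S₁.key + b₀.val - 13]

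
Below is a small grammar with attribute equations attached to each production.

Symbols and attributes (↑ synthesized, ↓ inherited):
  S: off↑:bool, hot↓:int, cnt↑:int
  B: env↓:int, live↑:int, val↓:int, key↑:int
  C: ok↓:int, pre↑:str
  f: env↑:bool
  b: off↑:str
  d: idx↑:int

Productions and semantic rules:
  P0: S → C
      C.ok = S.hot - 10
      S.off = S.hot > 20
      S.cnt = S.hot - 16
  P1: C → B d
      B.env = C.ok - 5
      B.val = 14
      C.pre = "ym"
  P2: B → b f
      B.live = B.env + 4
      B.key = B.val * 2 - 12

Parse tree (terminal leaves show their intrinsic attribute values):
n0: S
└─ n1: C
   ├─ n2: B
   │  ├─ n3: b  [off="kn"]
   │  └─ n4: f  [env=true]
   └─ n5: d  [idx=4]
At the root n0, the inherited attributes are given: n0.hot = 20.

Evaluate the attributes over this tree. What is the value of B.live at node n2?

1. n0.hot = 20  [given at root]
2. n1.ok = 10  [S.hot - 10]
3. n2.env = 5  [C.ok - 5]
4. n2.val = 14  [14]
5. n3.off = "kn"  [terminal]
6. n4.env = true  [terminal]
7. n2.live = 9  [B.env + 4]
8. n2.key = 16  [B.val * 2 - 12]
9. n5.idx = 4  [terminal]
10. n1.pre = "ym"  ["ym"]
11. n0.off = false  [S.hot > 20]
12. n0.cnt = 4  [S.hot - 16]

9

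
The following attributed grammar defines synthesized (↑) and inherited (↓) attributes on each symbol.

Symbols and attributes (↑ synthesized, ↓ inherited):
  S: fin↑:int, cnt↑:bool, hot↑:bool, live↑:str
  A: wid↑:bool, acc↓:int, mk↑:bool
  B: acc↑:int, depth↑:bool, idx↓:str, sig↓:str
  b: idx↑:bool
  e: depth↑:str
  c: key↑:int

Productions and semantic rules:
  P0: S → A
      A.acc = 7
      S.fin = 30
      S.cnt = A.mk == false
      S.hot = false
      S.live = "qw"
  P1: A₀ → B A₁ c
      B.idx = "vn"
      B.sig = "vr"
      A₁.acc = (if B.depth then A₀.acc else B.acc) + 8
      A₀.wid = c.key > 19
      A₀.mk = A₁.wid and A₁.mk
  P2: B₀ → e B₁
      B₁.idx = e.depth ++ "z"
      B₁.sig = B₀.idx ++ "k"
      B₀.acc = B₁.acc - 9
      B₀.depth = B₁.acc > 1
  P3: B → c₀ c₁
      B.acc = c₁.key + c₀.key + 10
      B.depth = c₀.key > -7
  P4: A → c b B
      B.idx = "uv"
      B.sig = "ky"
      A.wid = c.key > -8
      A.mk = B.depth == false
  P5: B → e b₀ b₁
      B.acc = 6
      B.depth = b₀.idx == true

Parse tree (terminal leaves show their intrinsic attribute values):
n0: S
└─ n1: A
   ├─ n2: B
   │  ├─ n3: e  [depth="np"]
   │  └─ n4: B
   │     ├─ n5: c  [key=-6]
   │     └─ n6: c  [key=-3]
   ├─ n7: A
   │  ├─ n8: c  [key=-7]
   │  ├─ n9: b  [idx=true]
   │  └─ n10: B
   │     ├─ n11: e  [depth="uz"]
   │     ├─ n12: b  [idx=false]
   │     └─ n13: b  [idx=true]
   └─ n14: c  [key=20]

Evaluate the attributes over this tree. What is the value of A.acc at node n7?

0

1. n1.acc = 7  [7]
2. n2.idx = "vn"  ["vn"]
3. n2.sig = "vr"  ["vr"]
4. n3.depth = "np"  [terminal]
5. n4.idx = "npz"  [e.depth ++ "z"]
6. n4.sig = "vnk"  [B₀.idx ++ "k"]
7. n5.key = -6  [terminal]
8. n6.key = -3  [terminal]
9. n4.acc = 1  [c₁.key + c₀.key + 10]
10. n4.depth = true  [c₀.key > -7]
11. n2.acc = -8  [B₁.acc - 9]
12. n2.depth = false  [B₁.acc > 1]
13. n7.acc = 0  [(if B.depth then A₀.acc else B.acc) + 8]
14. n8.key = -7  [terminal]
15. n9.idx = true  [terminal]
16. n10.idx = "uv"  ["uv"]
17. n10.sig = "ky"  ["ky"]
18. n11.depth = "uz"  [terminal]
19. n12.idx = false  [terminal]
20. n13.idx = true  [terminal]
21. n10.acc = 6  [6]
22. n10.depth = false  [b₀.idx == true]
23. n7.wid = true  [c.key > -8]
24. n7.mk = true  [B.depth == false]
25. n14.key = 20  [terminal]
26. n1.wid = true  [c.key > 19]
27. n1.mk = true  [A₁.wid and A₁.mk]
28. n0.fin = 30  [30]
29. n0.cnt = false  [A.mk == false]
30. n0.hot = false  [false]
31. n0.live = "qw"  ["qw"]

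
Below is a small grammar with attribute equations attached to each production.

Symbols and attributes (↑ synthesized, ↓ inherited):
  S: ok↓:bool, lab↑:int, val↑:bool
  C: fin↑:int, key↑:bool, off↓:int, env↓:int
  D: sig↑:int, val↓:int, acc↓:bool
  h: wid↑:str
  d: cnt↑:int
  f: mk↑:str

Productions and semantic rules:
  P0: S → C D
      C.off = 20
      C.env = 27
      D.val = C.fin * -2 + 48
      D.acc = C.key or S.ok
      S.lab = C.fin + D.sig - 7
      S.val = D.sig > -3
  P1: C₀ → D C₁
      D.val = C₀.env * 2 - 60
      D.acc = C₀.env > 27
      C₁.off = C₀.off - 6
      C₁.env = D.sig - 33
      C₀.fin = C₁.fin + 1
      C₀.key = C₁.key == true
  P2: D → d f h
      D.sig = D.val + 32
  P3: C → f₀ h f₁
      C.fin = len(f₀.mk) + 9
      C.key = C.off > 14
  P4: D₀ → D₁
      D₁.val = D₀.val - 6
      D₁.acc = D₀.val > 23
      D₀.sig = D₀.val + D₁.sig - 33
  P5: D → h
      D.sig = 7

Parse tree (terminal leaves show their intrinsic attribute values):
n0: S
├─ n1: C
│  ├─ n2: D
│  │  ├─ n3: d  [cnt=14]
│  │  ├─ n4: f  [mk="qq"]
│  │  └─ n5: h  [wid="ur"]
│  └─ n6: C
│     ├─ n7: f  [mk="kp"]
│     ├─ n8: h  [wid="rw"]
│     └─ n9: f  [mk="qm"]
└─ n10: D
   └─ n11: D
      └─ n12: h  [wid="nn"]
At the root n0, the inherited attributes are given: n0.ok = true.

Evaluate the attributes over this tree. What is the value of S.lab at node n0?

3

1. n0.ok = true  [given at root]
2. n1.off = 20  [20]
3. n1.env = 27  [27]
4. n2.val = -6  [C₀.env * 2 - 60]
5. n2.acc = false  [C₀.env > 27]
6. n3.cnt = 14  [terminal]
7. n4.mk = "qq"  [terminal]
8. n5.wid = "ur"  [terminal]
9. n2.sig = 26  [D.val + 32]
10. n6.off = 14  [C₀.off - 6]
11. n6.env = -7  [D.sig - 33]
12. n7.mk = "kp"  [terminal]
13. n8.wid = "rw"  [terminal]
14. n9.mk = "qm"  [terminal]
15. n6.fin = 11  [len(f₀.mk) + 9]
16. n6.key = false  [C.off > 14]
17. n1.fin = 12  [C₁.fin + 1]
18. n1.key = false  [C₁.key == true]
19. n10.val = 24  [C.fin * -2 + 48]
20. n10.acc = true  [C.key or S.ok]
21. n11.val = 18  [D₀.val - 6]
22. n11.acc = true  [D₀.val > 23]
23. n12.wid = "nn"  [terminal]
24. n11.sig = 7  [7]
25. n10.sig = -2  [D₀.val + D₁.sig - 33]
26. n0.lab = 3  [C.fin + D.sig - 7]
27. n0.val = true  [D.sig > -3]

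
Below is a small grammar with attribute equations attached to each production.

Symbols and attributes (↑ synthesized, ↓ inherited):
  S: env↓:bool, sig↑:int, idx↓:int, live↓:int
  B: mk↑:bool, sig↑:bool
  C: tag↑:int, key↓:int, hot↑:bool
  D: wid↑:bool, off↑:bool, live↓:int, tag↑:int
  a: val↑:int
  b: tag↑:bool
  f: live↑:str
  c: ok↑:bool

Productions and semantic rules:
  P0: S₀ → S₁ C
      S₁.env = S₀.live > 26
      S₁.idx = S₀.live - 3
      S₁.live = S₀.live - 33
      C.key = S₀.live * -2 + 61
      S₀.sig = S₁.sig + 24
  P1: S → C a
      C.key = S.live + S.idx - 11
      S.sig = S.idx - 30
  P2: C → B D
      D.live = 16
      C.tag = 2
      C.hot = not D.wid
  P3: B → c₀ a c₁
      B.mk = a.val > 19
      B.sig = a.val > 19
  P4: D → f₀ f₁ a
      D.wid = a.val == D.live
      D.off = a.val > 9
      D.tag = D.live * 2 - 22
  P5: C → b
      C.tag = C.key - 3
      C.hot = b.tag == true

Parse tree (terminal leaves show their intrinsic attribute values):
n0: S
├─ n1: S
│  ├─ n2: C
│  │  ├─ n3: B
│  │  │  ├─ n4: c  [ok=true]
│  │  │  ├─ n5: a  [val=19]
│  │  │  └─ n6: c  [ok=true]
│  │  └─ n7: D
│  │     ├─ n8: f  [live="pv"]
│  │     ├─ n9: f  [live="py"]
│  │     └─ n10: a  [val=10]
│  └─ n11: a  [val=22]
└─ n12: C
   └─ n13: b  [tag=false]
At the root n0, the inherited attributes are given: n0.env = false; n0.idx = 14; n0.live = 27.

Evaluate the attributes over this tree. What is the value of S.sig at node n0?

1. n0.env = false  [given at root]
2. n0.idx = 14  [given at root]
3. n0.live = 27  [given at root]
4. n1.env = true  [S₀.live > 26]
5. n1.idx = 24  [S₀.live - 3]
6. n1.live = -6  [S₀.live - 33]
7. n2.key = 7  [S.live + S.idx - 11]
8. n4.ok = true  [terminal]
9. n5.val = 19  [terminal]
10. n6.ok = true  [terminal]
11. n3.mk = false  [a.val > 19]
12. n3.sig = false  [a.val > 19]
13. n7.live = 16  [16]
14. n8.live = "pv"  [terminal]
15. n9.live = "py"  [terminal]
16. n10.val = 10  [terminal]
17. n7.wid = false  [a.val == D.live]
18. n7.off = true  [a.val > 9]
19. n7.tag = 10  [D.live * 2 - 22]
20. n2.tag = 2  [2]
21. n2.hot = true  [not D.wid]
22. n11.val = 22  [terminal]
23. n1.sig = -6  [S.idx - 30]
24. n12.key = 7  [S₀.live * -2 + 61]
25. n13.tag = false  [terminal]
26. n12.tag = 4  [C.key - 3]
27. n12.hot = false  [b.tag == true]
28. n0.sig = 18  [S₁.sig + 24]

18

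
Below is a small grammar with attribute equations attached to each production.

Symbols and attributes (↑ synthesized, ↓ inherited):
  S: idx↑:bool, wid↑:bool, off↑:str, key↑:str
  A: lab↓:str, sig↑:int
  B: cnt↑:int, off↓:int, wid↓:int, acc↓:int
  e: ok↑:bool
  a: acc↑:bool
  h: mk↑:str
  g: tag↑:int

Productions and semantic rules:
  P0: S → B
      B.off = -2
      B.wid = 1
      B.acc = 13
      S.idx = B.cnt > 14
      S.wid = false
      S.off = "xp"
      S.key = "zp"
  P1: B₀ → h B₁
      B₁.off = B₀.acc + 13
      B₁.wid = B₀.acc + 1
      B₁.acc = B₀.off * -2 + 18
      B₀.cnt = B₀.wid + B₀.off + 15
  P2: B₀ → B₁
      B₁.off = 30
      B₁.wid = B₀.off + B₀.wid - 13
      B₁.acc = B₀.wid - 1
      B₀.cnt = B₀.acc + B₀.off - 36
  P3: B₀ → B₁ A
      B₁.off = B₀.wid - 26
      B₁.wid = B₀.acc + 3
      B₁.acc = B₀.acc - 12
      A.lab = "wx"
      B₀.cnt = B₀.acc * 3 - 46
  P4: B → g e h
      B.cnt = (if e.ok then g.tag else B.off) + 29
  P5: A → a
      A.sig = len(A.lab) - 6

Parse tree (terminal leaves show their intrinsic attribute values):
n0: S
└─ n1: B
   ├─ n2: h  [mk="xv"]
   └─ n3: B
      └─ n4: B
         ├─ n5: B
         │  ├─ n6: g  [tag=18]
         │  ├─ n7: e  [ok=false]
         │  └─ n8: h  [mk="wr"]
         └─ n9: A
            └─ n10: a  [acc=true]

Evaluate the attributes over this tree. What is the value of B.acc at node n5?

1

1. n1.off = -2  [-2]
2. n1.wid = 1  [1]
3. n1.acc = 13  [13]
4. n2.mk = "xv"  [terminal]
5. n3.off = 26  [B₀.acc + 13]
6. n3.wid = 14  [B₀.acc + 1]
7. n3.acc = 22  [B₀.off * -2 + 18]
8. n4.off = 30  [30]
9. n4.wid = 27  [B₀.off + B₀.wid - 13]
10. n4.acc = 13  [B₀.wid - 1]
11. n5.off = 1  [B₀.wid - 26]
12. n5.wid = 16  [B₀.acc + 3]
13. n5.acc = 1  [B₀.acc - 12]
14. n6.tag = 18  [terminal]
15. n7.ok = false  [terminal]
16. n8.mk = "wr"  [terminal]
17. n5.cnt = 30  [(if e.ok then g.tag else B.off) + 29]
18. n9.lab = "wx"  ["wx"]
19. n10.acc = true  [terminal]
20. n9.sig = -4  [len(A.lab) - 6]
21. n4.cnt = -7  [B₀.acc * 3 - 46]
22. n3.cnt = 12  [B₀.acc + B₀.off - 36]
23. n1.cnt = 14  [B₀.wid + B₀.off + 15]
24. n0.idx = false  [B.cnt > 14]
25. n0.wid = false  [false]
26. n0.off = "xp"  ["xp"]
27. n0.key = "zp"  ["zp"]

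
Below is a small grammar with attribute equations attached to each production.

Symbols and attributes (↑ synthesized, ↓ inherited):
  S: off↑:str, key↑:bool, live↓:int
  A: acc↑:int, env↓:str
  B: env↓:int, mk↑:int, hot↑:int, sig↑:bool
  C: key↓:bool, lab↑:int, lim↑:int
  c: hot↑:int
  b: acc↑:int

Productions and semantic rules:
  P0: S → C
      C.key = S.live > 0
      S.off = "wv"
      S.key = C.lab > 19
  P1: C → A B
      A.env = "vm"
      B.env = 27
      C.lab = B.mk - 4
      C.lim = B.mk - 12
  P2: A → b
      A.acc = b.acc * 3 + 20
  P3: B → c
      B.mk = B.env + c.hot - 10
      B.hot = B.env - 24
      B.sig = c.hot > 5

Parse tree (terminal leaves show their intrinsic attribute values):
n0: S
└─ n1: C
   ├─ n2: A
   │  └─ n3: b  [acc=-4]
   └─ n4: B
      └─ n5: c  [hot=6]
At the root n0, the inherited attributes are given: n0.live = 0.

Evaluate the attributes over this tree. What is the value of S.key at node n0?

false

1. n0.live = 0  [given at root]
2. n1.key = false  [S.live > 0]
3. n2.env = "vm"  ["vm"]
4. n3.acc = -4  [terminal]
5. n2.acc = 8  [b.acc * 3 + 20]
6. n4.env = 27  [27]
7. n5.hot = 6  [terminal]
8. n4.mk = 23  [B.env + c.hot - 10]
9. n4.hot = 3  [B.env - 24]
10. n4.sig = true  [c.hot > 5]
11. n1.lab = 19  [B.mk - 4]
12. n1.lim = 11  [B.mk - 12]
13. n0.off = "wv"  ["wv"]
14. n0.key = false  [C.lab > 19]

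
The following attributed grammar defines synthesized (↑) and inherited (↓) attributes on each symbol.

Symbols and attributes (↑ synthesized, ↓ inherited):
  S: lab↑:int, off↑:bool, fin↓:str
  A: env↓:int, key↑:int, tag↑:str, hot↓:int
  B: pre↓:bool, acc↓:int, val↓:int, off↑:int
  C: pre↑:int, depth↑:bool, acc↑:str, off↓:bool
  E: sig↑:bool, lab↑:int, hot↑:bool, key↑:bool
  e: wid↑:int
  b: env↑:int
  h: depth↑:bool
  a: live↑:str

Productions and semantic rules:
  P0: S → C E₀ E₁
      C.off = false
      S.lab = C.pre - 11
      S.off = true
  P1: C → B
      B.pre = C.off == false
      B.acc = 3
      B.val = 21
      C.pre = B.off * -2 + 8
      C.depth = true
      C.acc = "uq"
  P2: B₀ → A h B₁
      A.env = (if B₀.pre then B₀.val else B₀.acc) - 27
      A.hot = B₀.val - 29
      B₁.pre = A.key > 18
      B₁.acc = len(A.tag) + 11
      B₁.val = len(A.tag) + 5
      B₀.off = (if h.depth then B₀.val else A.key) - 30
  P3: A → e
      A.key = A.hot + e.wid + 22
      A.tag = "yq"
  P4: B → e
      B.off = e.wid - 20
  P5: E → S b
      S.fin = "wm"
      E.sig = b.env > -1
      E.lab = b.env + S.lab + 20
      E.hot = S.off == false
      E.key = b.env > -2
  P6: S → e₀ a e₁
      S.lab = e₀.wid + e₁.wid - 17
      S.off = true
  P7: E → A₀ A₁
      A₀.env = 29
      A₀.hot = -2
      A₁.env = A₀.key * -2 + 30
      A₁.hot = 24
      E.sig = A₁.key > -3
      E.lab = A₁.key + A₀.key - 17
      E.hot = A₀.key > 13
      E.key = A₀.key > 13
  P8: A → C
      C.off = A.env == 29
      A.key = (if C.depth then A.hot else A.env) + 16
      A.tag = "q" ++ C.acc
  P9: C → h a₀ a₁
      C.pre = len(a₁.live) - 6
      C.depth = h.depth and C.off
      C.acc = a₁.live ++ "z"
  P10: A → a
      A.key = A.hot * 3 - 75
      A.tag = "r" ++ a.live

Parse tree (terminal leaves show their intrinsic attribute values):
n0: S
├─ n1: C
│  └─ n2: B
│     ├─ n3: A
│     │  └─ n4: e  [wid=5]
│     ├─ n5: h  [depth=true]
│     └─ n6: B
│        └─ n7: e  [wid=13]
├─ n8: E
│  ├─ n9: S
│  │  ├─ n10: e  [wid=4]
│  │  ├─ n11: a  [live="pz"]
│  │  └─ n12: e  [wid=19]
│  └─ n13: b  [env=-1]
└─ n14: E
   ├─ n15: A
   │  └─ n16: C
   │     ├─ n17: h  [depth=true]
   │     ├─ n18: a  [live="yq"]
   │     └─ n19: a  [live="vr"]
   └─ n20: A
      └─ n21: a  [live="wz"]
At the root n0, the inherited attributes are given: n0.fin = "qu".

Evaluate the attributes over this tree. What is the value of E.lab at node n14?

1. n0.fin = "qu"  [given at root]
2. n1.off = false  [false]
3. n2.pre = true  [C.off == false]
4. n2.acc = 3  [3]
5. n2.val = 21  [21]
6. n3.env = -6  [(if B₀.pre then B₀.val else B₀.acc) - 27]
7. n3.hot = -8  [B₀.val - 29]
8. n4.wid = 5  [terminal]
9. n3.key = 19  [A.hot + e.wid + 22]
10. n3.tag = "yq"  ["yq"]
11. n5.depth = true  [terminal]
12. n6.pre = true  [A.key > 18]
13. n6.acc = 13  [len(A.tag) + 11]
14. n6.val = 7  [len(A.tag) + 5]
15. n7.wid = 13  [terminal]
16. n6.off = -7  [e.wid - 20]
17. n2.off = -9  [(if h.depth then B₀.val else A.key) - 30]
18. n1.pre = 26  [B.off * -2 + 8]
19. n1.depth = true  [true]
20. n1.acc = "uq"  ["uq"]
21. n9.fin = "wm"  ["wm"]
22. n10.wid = 4  [terminal]
23. n11.live = "pz"  [terminal]
24. n12.wid = 19  [terminal]
25. n9.lab = 6  [e₀.wid + e₁.wid - 17]
26. n9.off = true  [true]
27. n13.env = -1  [terminal]
28. n8.sig = false  [b.env > -1]
29. n8.lab = 25  [b.env + S.lab + 20]
30. n8.hot = false  [S.off == false]
31. n8.key = true  [b.env > -2]
32. n15.env = 29  [29]
33. n15.hot = -2  [-2]
34. n16.off = true  [A.env == 29]
35. n17.depth = true  [terminal]
36. n18.live = "yq"  [terminal]
37. n19.live = "vr"  [terminal]
38. n16.pre = -4  [len(a₁.live) - 6]
39. n16.depth = true  [h.depth and C.off]
40. n16.acc = "vrz"  [a₁.live ++ "z"]
41. n15.key = 14  [(if C.depth then A.hot else A.env) + 16]
42. n15.tag = "qvrz"  ["q" ++ C.acc]
43. n20.env = 2  [A₀.key * -2 + 30]
44. n20.hot = 24  [24]
45. n21.live = "wz"  [terminal]
46. n20.key = -3  [A.hot * 3 - 75]
47. n20.tag = "rwz"  ["r" ++ a.live]
48. n14.sig = false  [A₁.key > -3]
49. n14.lab = -6  [A₁.key + A₀.key - 17]
50. n14.hot = true  [A₀.key > 13]
51. n14.key = true  [A₀.key > 13]
52. n0.lab = 15  [C.pre - 11]
53. n0.off = true  [true]

-6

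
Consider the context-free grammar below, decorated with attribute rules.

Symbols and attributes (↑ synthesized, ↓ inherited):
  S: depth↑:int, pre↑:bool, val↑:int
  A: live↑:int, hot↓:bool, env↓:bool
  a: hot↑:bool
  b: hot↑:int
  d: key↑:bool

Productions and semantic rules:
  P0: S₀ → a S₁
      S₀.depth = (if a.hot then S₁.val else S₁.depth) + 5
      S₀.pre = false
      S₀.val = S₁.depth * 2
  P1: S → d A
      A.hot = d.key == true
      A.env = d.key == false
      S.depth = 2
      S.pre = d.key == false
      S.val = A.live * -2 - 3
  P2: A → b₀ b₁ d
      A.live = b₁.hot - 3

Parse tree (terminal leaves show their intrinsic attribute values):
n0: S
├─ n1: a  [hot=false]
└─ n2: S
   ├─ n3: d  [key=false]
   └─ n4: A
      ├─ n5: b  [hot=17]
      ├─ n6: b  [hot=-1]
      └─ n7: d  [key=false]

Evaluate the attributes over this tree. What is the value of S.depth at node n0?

1. n1.hot = false  [terminal]
2. n3.key = false  [terminal]
3. n4.hot = false  [d.key == true]
4. n4.env = true  [d.key == false]
5. n5.hot = 17  [terminal]
6. n6.hot = -1  [terminal]
7. n7.key = false  [terminal]
8. n4.live = -4  [b₁.hot - 3]
9. n2.depth = 2  [2]
10. n2.pre = true  [d.key == false]
11. n2.val = 5  [A.live * -2 - 3]
12. n0.depth = 7  [(if a.hot then S₁.val else S₁.depth) + 5]
13. n0.pre = false  [false]
14. n0.val = 4  [S₁.depth * 2]

7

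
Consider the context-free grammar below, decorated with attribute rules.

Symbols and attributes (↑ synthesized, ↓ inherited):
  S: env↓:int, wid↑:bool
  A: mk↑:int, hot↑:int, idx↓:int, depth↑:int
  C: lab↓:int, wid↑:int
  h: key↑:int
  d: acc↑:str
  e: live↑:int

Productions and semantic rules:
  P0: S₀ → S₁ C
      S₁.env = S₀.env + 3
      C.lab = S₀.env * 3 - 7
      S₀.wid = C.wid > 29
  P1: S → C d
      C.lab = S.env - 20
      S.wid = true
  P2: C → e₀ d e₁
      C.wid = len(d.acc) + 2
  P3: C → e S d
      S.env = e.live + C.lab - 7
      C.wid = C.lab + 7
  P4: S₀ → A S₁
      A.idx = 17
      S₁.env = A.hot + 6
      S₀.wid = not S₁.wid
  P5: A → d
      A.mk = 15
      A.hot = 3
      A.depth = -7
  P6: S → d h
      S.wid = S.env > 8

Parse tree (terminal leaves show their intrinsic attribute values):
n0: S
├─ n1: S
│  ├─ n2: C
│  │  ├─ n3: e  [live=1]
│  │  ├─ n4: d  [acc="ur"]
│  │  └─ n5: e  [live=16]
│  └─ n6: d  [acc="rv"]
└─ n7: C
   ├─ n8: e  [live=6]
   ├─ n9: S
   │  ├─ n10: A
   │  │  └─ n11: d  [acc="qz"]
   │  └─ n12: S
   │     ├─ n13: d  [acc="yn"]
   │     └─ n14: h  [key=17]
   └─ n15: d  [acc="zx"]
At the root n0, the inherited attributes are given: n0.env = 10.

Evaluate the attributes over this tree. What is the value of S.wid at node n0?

1. n0.env = 10  [given at root]
2. n1.env = 13  [S₀.env + 3]
3. n2.lab = -7  [S.env - 20]
4. n3.live = 1  [terminal]
5. n4.acc = "ur"  [terminal]
6. n5.live = 16  [terminal]
7. n2.wid = 4  [len(d.acc) + 2]
8. n6.acc = "rv"  [terminal]
9. n1.wid = true  [true]
10. n7.lab = 23  [S₀.env * 3 - 7]
11. n8.live = 6  [terminal]
12. n9.env = 22  [e.live + C.lab - 7]
13. n10.idx = 17  [17]
14. n11.acc = "qz"  [terminal]
15. n10.mk = 15  [15]
16. n10.hot = 3  [3]
17. n10.depth = -7  [-7]
18. n12.env = 9  [A.hot + 6]
19. n13.acc = "yn"  [terminal]
20. n14.key = 17  [terminal]
21. n12.wid = true  [S.env > 8]
22. n9.wid = false  [not S₁.wid]
23. n15.acc = "zx"  [terminal]
24. n7.wid = 30  [C.lab + 7]
25. n0.wid = true  [C.wid > 29]

true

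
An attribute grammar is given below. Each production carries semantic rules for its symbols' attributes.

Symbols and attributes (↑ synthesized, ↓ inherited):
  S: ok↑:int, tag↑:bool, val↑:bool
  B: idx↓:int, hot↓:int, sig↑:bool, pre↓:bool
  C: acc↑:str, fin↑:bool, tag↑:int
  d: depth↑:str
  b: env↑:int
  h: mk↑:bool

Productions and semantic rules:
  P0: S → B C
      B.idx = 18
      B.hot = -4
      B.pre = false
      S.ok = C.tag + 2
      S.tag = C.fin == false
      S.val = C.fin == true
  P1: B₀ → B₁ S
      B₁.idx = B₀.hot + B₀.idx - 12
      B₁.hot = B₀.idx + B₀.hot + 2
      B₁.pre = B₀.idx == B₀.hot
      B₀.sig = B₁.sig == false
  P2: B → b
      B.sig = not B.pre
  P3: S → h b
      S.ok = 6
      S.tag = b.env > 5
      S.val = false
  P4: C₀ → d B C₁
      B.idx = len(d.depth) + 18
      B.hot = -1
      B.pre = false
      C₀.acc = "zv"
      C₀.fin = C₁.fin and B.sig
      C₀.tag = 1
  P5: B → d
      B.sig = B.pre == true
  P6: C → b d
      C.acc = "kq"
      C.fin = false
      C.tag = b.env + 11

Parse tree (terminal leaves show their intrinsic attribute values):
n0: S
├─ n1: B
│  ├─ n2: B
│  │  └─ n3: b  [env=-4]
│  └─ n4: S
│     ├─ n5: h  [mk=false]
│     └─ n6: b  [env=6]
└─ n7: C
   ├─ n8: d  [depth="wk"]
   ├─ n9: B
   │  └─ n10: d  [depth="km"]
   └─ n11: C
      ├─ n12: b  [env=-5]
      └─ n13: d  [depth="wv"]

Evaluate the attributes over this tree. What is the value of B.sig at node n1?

false

1. n1.idx = 18  [18]
2. n1.hot = -4  [-4]
3. n1.pre = false  [false]
4. n2.idx = 2  [B₀.hot + B₀.idx - 12]
5. n2.hot = 16  [B₀.idx + B₀.hot + 2]
6. n2.pre = false  [B₀.idx == B₀.hot]
7. n3.env = -4  [terminal]
8. n2.sig = true  [not B.pre]
9. n5.mk = false  [terminal]
10. n6.env = 6  [terminal]
11. n4.ok = 6  [6]
12. n4.tag = true  [b.env > 5]
13. n4.val = false  [false]
14. n1.sig = false  [B₁.sig == false]
15. n8.depth = "wk"  [terminal]
16. n9.idx = 20  [len(d.depth) + 18]
17. n9.hot = -1  [-1]
18. n9.pre = false  [false]
19. n10.depth = "km"  [terminal]
20. n9.sig = false  [B.pre == true]
21. n12.env = -5  [terminal]
22. n13.depth = "wv"  [terminal]
23. n11.acc = "kq"  ["kq"]
24. n11.fin = false  [false]
25. n11.tag = 6  [b.env + 11]
26. n7.acc = "zv"  ["zv"]
27. n7.fin = false  [C₁.fin and B.sig]
28. n7.tag = 1  [1]
29. n0.ok = 3  [C.tag + 2]
30. n0.tag = true  [C.fin == false]
31. n0.val = false  [C.fin == true]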